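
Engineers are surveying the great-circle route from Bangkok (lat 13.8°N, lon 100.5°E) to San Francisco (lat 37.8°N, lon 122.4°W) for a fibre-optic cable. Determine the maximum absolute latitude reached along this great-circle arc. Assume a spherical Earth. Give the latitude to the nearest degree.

≈ 55°N

The great circle lies in the plane with unit normal n̂ = (p₁ × p₂)/|p₁ × p₂|.
Here n̂_z ≈ +0.574; the vertex latitude is φ_max = arccos|n̂_z| ≈ 54.9°.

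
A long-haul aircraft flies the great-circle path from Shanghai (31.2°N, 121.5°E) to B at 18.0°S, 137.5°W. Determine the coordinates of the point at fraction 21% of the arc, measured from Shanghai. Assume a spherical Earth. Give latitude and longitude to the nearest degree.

Convert each endpoint to a unit vector on the sphere (x = cos φ cos λ, y = cos φ sin λ, z = sin φ).
The central angle between the endpoints is δ = arccos(p₁·p₂) ≈ 1.892 rad (108.4°).
Interpolate at f = 0.21 with slerp weights a = sin((1−f)δ)/sin δ ≈ 1.051, b = sin(fδ)/sin δ ≈ 0.408.
p = a·p₁ + b·p₂ ≈ (-0.755, 0.504, 0.418); φ = arcsin(p_z) ≈ 24.73°, λ = atan2(p_y, p_x) ≈ 146.27°.

≈ 25°N, 146°E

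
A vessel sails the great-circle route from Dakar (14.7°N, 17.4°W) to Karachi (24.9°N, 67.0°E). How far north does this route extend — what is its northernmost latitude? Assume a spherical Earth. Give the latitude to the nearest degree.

The great circle lies in the plane with unit normal n̂ = (p₁ × p₂)/|p₁ × p₂|.
Here n̂_z ≈ +0.890; the vertex latitude is φ_max = arccos|n̂_z| ≈ 27.2°.
Check via Clairaut: cos φ_max = |cos φ₁| · sin C = cos(14.7°)·sin(66.9°) ≈ 0.890, again giving ≈ 27.2°.

≈ 27°N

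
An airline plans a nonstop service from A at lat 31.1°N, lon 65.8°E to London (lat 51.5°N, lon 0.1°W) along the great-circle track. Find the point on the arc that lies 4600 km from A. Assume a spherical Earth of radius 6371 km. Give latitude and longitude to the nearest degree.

Convert each endpoint to a unit vector on the sphere (x = cos φ cos λ, y = cos φ sin λ, z = sin φ).
The central angle between the endpoints is δ = arccos(p₁·p₂) ≈ 0.900 rad (51.5°). The total great-circle distance is δ·R ≈ 0.900 × 6371 ≈ 5732 km, so the target fraction is f = 4600/5732 ≈ 0.803.
Interpolate at f ≈ 0.803 with slerp weights a = sin((1−f)δ)/sin δ ≈ 0.226, b = sin(fδ)/sin δ ≈ 0.844.
p = a·p₁ + b·p₂ ≈ (0.605, 0.175, 0.777); φ = arcsin(p_z) ≈ 50.99°, λ = atan2(p_y, p_x) ≈ 16.17°.

≈ lat 51°N, lon 16°E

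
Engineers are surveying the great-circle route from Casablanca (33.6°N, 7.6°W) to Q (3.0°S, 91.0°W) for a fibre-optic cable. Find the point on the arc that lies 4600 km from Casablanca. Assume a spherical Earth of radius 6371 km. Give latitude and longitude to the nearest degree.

Convert each endpoint to a unit vector on the sphere (x = cos φ cos λ, y = cos φ sin λ, z = sin φ).
The central angle between the endpoints is δ = arccos(p₁·p₂) ≈ 1.504 rad (86.2°). The total great-circle distance is δ·R ≈ 1.504 × 6371 ≈ 9583 km, so the target fraction is f = 4600/9583 ≈ 0.480.
Interpolate at f ≈ 0.480 with slerp weights a = sin((1−f)δ)/sin δ ≈ 0.706, b = sin(fδ)/sin δ ≈ 0.662.
p = a·p₁ + b·p₂ ≈ (0.572, -0.739, 0.356); φ = arcsin(p_z) ≈ 20.87°, λ = atan2(p_y, p_x) ≈ -52.29°.

≈ (21°N, 52°W)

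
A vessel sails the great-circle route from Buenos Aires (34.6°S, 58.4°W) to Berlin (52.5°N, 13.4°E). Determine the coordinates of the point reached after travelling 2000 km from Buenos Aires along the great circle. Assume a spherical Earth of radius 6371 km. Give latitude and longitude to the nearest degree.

≈ (20°S, 47°W)

The haversine formula gives a central angle δ ≈ 1.869 rad (107.1°) between the endpoints. The total great-circle distance is δ·R ≈ 1.869 × 6371 ≈ 11909 km, so the target fraction is f = 2000/11909 ≈ 0.168.
Interpolate at f ≈ 0.168 with slerp weights a = sin((1−f)δ)/sin δ ≈ 1.046, b = sin(fδ)/sin δ ≈ 0.323.
p = a·p₁ + b·p₂ ≈ (0.643, -0.688, -0.338); φ = arcsin(p_z) ≈ -19.74°, λ = atan2(p_y, p_x) ≈ -46.95°.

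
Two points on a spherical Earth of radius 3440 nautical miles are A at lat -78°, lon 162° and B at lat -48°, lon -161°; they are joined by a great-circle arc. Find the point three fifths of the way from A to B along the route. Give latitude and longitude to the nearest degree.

Write both endpoints as unit vectors p₁, p₂ with components (cos φ cos λ, cos φ sin λ, sin φ).
The central angle between the endpoints is δ = arccos(p₁·p₂) ≈ 0.577 rad (33.1°).
Interpolate at f = 3/5 with slerp weights a = sin((1−f)δ)/sin δ ≈ 0.419, b = sin(fδ)/sin δ ≈ 0.622.
p = a·p₁ + b·p₂ ≈ (-0.476, -0.109, -0.872); φ = arcsin(p_z) ≈ -60.75°, λ = atan2(p_y, p_x) ≈ -167.16°.

≈ lat -61°, lon -167°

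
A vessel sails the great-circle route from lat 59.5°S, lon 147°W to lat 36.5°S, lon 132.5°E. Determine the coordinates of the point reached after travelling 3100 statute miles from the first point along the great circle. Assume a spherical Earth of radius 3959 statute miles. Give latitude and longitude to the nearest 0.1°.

Write both endpoints as unit vectors p₁, p₂ with components (cos φ cos λ, cos φ sin λ, sin φ).
The central angle between the endpoints is δ = arccos(p₁·p₂) ≈ 0.952 rad (54.6°). The total great-circle distance is δ·R ≈ 0.952 × 3959 ≈ 3770 mi, so the target fraction is f = 3100/3770 ≈ 0.822.
Interpolate at f ≈ 0.822 with slerp weights a = sin((1−f)δ)/sin δ ≈ 0.207, b = sin(fδ)/sin δ ≈ 0.866.
p = a·p₁ + b·p₂ ≈ (-0.558, 0.456, -0.693); φ = arcsin(p_z) ≈ -43.88°, λ = atan2(p_y, p_x) ≈ 140.75°.

≈ lat 43.9°S, lon 140.8°E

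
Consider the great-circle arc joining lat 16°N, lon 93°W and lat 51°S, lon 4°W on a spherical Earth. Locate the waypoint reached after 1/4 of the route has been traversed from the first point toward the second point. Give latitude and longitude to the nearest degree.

Write both endpoints as unit vectors p₁, p₂ with components (cos φ cos λ, cos φ sin λ, sin φ).
The central angle between the endpoints is δ = arccos(p₁·p₂) ≈ 1.776 rad (101.8°).
Interpolate at f = 1/4 with slerp weights a = sin((1−f)δ)/sin δ ≈ 0.992, b = sin(fδ)/sin δ ≈ 0.439.
p = a·p₁ + b·p₂ ≈ (0.225, -0.972, -0.067); φ = arcsin(p_z) ≈ -3.87°, λ = atan2(p_y, p_x) ≈ -76.94°.

≈ lat 4°S, lon 77°W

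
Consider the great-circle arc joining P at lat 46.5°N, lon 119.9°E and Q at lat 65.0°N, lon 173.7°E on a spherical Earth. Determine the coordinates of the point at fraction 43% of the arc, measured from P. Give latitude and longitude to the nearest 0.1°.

From cos δ = sin φ₁ sin φ₂ + cos φ₁ cos φ₂ cos Δλ, the central angle is δ ≈ 0.593 rad (34.0°).
Interpolate at f = 0.43 with slerp weights a = sin((1−f)δ)/sin δ ≈ 0.593, b = sin(fδ)/sin δ ≈ 0.451.
p = a·p₁ + b·p₂ ≈ (-0.393, 0.375, 0.839); φ = arcsin(p_z) ≈ 57.09°, λ = atan2(p_y, p_x) ≈ 136.36°.

≈ lat 57.1°N, lon 136.4°E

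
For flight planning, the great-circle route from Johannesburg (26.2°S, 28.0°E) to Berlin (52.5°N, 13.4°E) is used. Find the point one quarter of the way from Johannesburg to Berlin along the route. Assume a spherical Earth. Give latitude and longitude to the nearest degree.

From cos δ = sin φ₁ sin φ₂ + cos φ₁ cos φ₂ cos Δλ, the central angle is δ ≈ 1.392 rad (79.7°).
Interpolate at f = 1/4 with slerp weights a = sin((1−f)δ)/sin δ ≈ 0.878, b = sin(fδ)/sin δ ≈ 0.346.
p = a·p₁ + b·p₂ ≈ (0.901, 0.419, -0.113); φ = arcsin(p_z) ≈ -6.48°, λ = atan2(p_y, p_x) ≈ 24.93°.

≈ 6°S, 25°E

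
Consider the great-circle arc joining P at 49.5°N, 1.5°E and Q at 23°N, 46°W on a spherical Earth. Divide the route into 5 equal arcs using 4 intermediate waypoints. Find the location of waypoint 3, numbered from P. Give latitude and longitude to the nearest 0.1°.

≈ 35.7°N, 31.0°W

The haversine formula gives a central angle δ ≈ 0.794 rad (45.5°) between the endpoints.
Interpolate at f = 3/5 with slerp weights a = sin((1−f)δ)/sin δ ≈ 0.438, b = sin(fδ)/sin δ ≈ 0.643.
p = a·p₁ + b·p₂ ≈ (0.695, -0.418, 0.584); φ = arcsin(p_z) ≈ 35.75°, λ = atan2(p_y, p_x) ≈ -31.03°.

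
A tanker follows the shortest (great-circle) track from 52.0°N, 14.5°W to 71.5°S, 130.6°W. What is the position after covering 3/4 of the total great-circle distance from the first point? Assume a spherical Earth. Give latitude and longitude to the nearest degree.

Write both endpoints as unit vectors p₁, p₂ with components (cos φ cos λ, cos φ sin λ, sin φ).
The central angle between the endpoints is δ = arccos(p₁·p₂) ≈ 2.556 rad (146.4°).
Interpolate at f = 3/4 with slerp weights a = sin((1−f)δ)/sin δ ≈ 1.079, b = sin(fδ)/sin δ ≈ 1.701.
p = a·p₁ + b·p₂ ≈ (0.292, -0.576, -0.764); φ = arcsin(p_z) ≈ -49.78°, λ = atan2(p_y, p_x) ≈ -63.16°.

≈ 50°S, 63°W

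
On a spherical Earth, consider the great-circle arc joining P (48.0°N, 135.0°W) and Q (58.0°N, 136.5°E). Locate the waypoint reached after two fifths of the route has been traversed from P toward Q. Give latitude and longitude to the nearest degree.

≈ (60°N, 163°W)

The haversine formula gives a central angle δ ≈ 0.877 rad (50.2°) between the endpoints.
Interpolate at f = 2/5 with slerp weights a = sin((1−f)δ)/sin δ ≈ 0.653, b = sin(fδ)/sin δ ≈ 0.447.
p = a·p₁ + b·p₂ ≈ (-0.481, -0.146, 0.865); φ = arcsin(p_z) ≈ 59.83°, λ = atan2(p_y, p_x) ≈ -163.11°.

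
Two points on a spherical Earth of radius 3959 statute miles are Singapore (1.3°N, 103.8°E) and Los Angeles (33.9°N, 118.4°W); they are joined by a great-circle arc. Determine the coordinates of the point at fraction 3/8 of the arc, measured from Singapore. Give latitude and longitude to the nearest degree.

≈ 33°N, 142°E

The haversine formula gives a central angle δ ≈ 2.217 rad (127.0°) between the endpoints.
Interpolate at f = 3/8 with slerp weights a = sin((1−f)δ)/sin δ ≈ 1.231, b = sin(fδ)/sin δ ≈ 0.925.
p = a·p₁ + b·p₂ ≈ (-0.659, 0.520, 0.544); φ = arcsin(p_z) ≈ 32.96°, λ = atan2(p_y, p_x) ≈ 141.74°.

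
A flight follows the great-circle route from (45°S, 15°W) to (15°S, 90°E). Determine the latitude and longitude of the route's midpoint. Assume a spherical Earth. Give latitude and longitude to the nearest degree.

≈ (43°S, 49°E)

The haversine formula gives a central angle δ ≈ 1.565 rad (89.6°) between the endpoints.
Interpolate at f = 1/2 with slerp weights a = sin((1−f)δ)/sin δ ≈ 0.705, b = sin(fδ)/sin δ ≈ 0.705.
p = a·p₁ + b·p₂ ≈ (0.481, 0.552, -0.681); φ = arcsin(p_z) ≈ -42.91°, λ = atan2(p_y, p_x) ≈ 48.90°.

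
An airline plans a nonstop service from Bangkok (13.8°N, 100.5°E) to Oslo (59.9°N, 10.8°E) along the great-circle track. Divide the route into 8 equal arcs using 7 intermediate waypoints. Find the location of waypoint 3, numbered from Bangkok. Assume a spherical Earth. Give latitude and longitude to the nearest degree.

≈ 38°N, 82°E

Convert each endpoint to a unit vector on the sphere (x = cos φ cos λ, y = cos φ sin λ, z = sin φ).
The central angle between the endpoints is δ = arccos(p₁·p₂) ≈ 1.360 rad (77.9°).
Interpolate at f = 3/8 with slerp weights a = sin((1−f)δ)/sin δ ≈ 0.768, b = sin(fδ)/sin δ ≈ 0.499.
p = a·p₁ + b·p₂ ≈ (0.110, 0.781, 0.615); φ = arcsin(p_z) ≈ 37.97°, λ = atan2(p_y, p_x) ≈ 81.98°.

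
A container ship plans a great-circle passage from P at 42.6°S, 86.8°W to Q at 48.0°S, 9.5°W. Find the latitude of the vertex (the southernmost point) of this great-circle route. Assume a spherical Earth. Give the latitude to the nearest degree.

The great circle lies in the plane with unit normal n̂ = (p₁ × p₂)/|p₁ × p₂|.
Here n̂_z ≈ +0.607; the vertex latitude is φ_max = arccos|n̂_z| ≈ 52.6°.

≈ 53°S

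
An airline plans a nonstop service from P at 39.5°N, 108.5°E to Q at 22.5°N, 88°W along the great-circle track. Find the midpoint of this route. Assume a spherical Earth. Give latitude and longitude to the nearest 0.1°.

Convert each endpoint to a unit vector on the sphere (x = cos φ cos λ, y = cos φ sin λ, z = sin φ).
The central angle between the endpoints is δ = arccos(p₁·p₂) ≈ 2.027 rad (116.1°).
Interpolate at f = 1/2 with slerp weights a = sin((1−f)δ)/sin δ ≈ 0.945, b = sin(fδ)/sin δ ≈ 0.945.
p = a·p₁ + b·p₂ ≈ (-0.201, -0.181, 0.963); φ = arcsin(p_z) ≈ 74.31°, λ = atan2(p_y, p_x) ≈ -137.98°.

≈ 74.3°N, 138.0°W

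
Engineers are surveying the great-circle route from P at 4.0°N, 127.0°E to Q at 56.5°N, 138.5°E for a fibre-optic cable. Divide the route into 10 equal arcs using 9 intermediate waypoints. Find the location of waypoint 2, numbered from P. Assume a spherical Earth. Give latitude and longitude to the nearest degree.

From cos δ = sin φ₁ sin φ₂ + cos φ₁ cos φ₂ cos Δλ, the central angle is δ ≈ 0.930 rad (53.3°).
Interpolate at f = 2/10 with slerp weights a = sin((1−f)δ)/sin δ ≈ 0.845, b = sin(fδ)/sin δ ≈ 0.231.
p = a·p₁ + b·p₂ ≈ (-0.603, 0.757, 0.251); φ = arcsin(p_z) ≈ 14.56°, λ = atan2(p_y, p_x) ≈ 128.50°.

≈ 15°N, 129°E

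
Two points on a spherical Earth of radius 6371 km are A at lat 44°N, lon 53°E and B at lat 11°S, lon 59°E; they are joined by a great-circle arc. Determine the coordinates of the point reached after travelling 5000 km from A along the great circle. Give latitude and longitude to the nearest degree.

≈ lat 1°S, lon 58°E

Convert each endpoint to a unit vector on the sphere (x = cos φ cos λ, y = cos φ sin λ, z = sin φ).
The central angle between the endpoints is δ = arccos(p₁·p₂) ≈ 0.965 rad (55.3°). The total great-circle distance is δ·R ≈ 0.965 × 6371 ≈ 6146 km, so the target fraction is f = 5000/6146 ≈ 0.814.
Interpolate at f ≈ 0.814 with slerp weights a = sin((1−f)δ)/sin δ ≈ 0.218, b = sin(fδ)/sin δ ≈ 0.860.
p = a·p₁ + b·p₂ ≈ (0.529, 0.849, -0.013); φ = arcsin(p_z) ≈ -0.74°, λ = atan2(p_y, p_x) ≈ 58.06°.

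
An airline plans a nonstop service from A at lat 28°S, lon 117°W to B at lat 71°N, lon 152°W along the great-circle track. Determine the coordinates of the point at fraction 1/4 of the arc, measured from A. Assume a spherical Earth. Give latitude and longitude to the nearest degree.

≈ lat 3°S, lon 122°W

The haversine formula gives a central angle δ ≈ 1.781 rad (102.0°) between the endpoints.
Interpolate at f = 1/4 with slerp weights a = sin((1−f)δ)/sin δ ≈ 0.994, b = sin(fδ)/sin δ ≈ 0.440.
p = a·p₁ + b·p₂ ≈ (-0.525, -0.850, -0.050); φ = arcsin(p_z) ≈ -2.89°, λ = atan2(p_y, p_x) ≈ -121.72°.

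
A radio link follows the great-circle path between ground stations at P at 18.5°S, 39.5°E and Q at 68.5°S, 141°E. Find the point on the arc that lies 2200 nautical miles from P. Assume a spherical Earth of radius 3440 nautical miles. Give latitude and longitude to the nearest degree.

≈ 51°S, 60°E

Convert each endpoint to a unit vector on the sphere (x = cos φ cos λ, y = cos φ sin λ, z = sin φ).
The central angle between the endpoints is δ = arccos(p₁·p₂) ≈ 1.343 rad (76.9°). The total great-circle distance is δ·R ≈ 1.343 × 3440 ≈ 4620 nmi, so the target fraction is f = 2200/4620 ≈ 0.476.
Interpolate at f ≈ 0.476 with slerp weights a = sin((1−f)δ)/sin δ ≈ 0.664, b = sin(fδ)/sin δ ≈ 0.613.
p = a·p₁ + b·p₂ ≈ (0.311, 0.542, -0.781); φ = arcsin(p_z) ≈ -51.33°, λ = atan2(p_y, p_x) ≈ 60.12°.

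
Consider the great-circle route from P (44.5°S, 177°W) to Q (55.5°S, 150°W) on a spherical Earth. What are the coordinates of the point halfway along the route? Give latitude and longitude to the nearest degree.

≈ (51°S, 165°W)

The haversine formula gives a central angle δ ≈ 0.355 rad (20.3°) between the endpoints.
Interpolate at f = 1/2 with slerp weights a = sin((1−f)δ)/sin δ ≈ 0.508, b = sin(fδ)/sin δ ≈ 0.508.
p = a·p₁ + b·p₂ ≈ (-0.611, -0.163, -0.775); φ = arcsin(p_z) ≈ -50.78°, λ = atan2(p_y, p_x) ≈ -165.08°.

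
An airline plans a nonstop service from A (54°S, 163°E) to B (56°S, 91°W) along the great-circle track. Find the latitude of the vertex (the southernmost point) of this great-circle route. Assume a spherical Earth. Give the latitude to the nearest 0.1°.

≈ 67.2°S

The great circle lies in the plane with unit normal n̂ = (p₁ × p₂)/|p₁ × p₂|.
Here n̂_z ≈ +0.388; the vertex latitude is φ_max = arccos|n̂_z| ≈ 67.2°.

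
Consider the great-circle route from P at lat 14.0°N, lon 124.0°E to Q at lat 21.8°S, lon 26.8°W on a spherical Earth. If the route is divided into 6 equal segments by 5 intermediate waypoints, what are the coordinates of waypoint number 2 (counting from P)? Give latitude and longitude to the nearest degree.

The haversine formula gives a central angle δ ≈ 2.639 rad (151.2°) between the endpoints.
Interpolate at f = 2/6 with slerp weights a = sin((1−f)δ)/sin δ ≈ 2.039, b = sin(fδ)/sin δ ≈ 1.599.
p = a·p₁ + b·p₂ ≈ (0.219, 0.970, -0.101); φ = arcsin(p_z) ≈ -5.78°, λ = atan2(p_y, p_x) ≈ 77.28°.

≈ lat 6°S, lon 77°E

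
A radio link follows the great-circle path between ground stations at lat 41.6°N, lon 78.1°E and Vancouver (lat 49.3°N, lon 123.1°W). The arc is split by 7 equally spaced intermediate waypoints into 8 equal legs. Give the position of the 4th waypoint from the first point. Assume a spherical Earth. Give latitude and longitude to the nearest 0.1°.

≈ lat 79.1°N, lon 137.4°E

Write both endpoints as unit vectors p₁, p₂ with components (cos φ cos λ, cos φ sin λ, sin φ).
The central angle between the endpoints is δ = arccos(p₁·p₂) ≈ 1.522 rad (87.2°).
Interpolate at f = 4/8 with slerp weights a = sin((1−f)δ)/sin δ ≈ 0.690, b = sin(fδ)/sin δ ≈ 0.690.
p = a·p₁ + b·p₂ ≈ (-0.139, 0.128, 0.982); φ = arcsin(p_z) ≈ 79.09°, λ = atan2(p_y, p_x) ≈ 137.43°.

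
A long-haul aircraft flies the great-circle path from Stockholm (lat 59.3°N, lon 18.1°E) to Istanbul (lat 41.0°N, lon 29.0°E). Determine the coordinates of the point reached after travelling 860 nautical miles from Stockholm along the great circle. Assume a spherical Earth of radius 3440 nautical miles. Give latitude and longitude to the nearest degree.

≈ lat 46°N, lon 27°E

Write both endpoints as unit vectors p₁, p₂ with components (cos φ cos λ, cos φ sin λ, sin φ).
The central angle between the endpoints is δ = arccos(p₁·p₂) ≈ 0.341 rad (19.5°). The total great-circle distance is δ·R ≈ 0.341 × 3440 ≈ 1172 nmi, so the target fraction is f = 860/1172 ≈ 0.733.
Interpolate at f ≈ 0.733 with slerp weights a = sin((1−f)δ)/sin δ ≈ 0.271, b = sin(fδ)/sin δ ≈ 0.740.
p = a·p₁ + b·p₂ ≈ (0.620, 0.314, 0.719); φ = arcsin(p_z) ≈ 45.96°, λ = atan2(p_y, p_x) ≈ 26.84°.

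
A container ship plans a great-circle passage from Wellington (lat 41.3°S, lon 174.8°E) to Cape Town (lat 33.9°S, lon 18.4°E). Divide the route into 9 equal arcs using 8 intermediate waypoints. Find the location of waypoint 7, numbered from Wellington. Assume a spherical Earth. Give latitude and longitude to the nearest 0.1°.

≈ lat 54.9°S, lon 30.3°E

From cos δ = sin φ₁ sin φ₂ + cos φ₁ cos φ₂ cos Δλ, the central angle is δ ≈ 1.776 rad (101.7°).
Interpolate at f = 7/9 with slerp weights a = sin((1−f)δ)/sin δ ≈ 0.393, b = sin(fδ)/sin δ ≈ 1.003.
p = a·p₁ + b·p₂ ≈ (0.496, 0.290, -0.819); φ = arcsin(p_z) ≈ -54.94°, λ = atan2(p_y, p_x) ≈ 30.26°.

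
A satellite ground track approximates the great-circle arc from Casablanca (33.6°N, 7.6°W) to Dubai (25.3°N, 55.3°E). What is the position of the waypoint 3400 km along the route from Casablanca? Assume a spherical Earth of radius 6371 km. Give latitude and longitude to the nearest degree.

The haversine formula gives a central angle δ ≈ 0.953 rad (54.6°) between the endpoints. The total great-circle distance is δ·R ≈ 0.953 × 6371 ≈ 6069 km, so the target fraction is f = 3400/6069 ≈ 0.560.
Interpolate at f ≈ 0.560 with slerp weights a = sin((1−f)δ)/sin δ ≈ 0.499, b = sin(fδ)/sin δ ≈ 0.624.
p = a·p₁ + b·p₂ ≈ (0.733, 0.409, 0.543); φ = arcsin(p_z) ≈ 32.89°, λ = atan2(p_y, p_x) ≈ 29.15°.

≈ (33°N, 29°E)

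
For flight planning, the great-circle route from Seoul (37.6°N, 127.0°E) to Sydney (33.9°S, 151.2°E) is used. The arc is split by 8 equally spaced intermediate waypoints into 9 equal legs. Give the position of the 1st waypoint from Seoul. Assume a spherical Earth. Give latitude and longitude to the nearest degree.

≈ (30°N, 130°E)

From cos δ = sin φ₁ sin φ₂ + cos φ₁ cos φ₂ cos Δλ, the central angle is δ ≈ 1.308 rad (75.0°).
Interpolate at f = 1/9 with slerp weights a = sin((1−f)δ)/sin δ ≈ 0.951, b = sin(fδ)/sin δ ≈ 0.150.
p = a·p₁ + b·p₂ ≈ (-0.562, 0.661, 0.496); φ = arcsin(p_z) ≈ 29.76°, λ = atan2(p_y, p_x) ≈ 130.37°.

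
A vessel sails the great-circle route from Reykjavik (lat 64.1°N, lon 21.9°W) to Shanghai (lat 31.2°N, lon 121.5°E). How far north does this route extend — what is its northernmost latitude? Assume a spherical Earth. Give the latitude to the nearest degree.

≈ 77°N

The great circle lies in the plane with unit normal n̂ = (p₁ × p₂)/|p₁ × p₂|.
Here n̂_z ≈ +0.226; the vertex latitude is φ_max = arccos|n̂_z| ≈ 76.9°.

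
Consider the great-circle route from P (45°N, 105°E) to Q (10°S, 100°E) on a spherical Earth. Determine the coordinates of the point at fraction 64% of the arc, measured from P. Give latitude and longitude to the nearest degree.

Convert each endpoint to a unit vector on the sphere (x = cos φ cos λ, y = cos φ sin λ, z = sin φ).
The central angle between the endpoints is δ = arccos(p₁·p₂) ≈ 0.963 rad (55.2°).
Interpolate at f = 0.64 with slerp weights a = sin((1−f)δ)/sin δ ≈ 0.414, b = sin(fδ)/sin δ ≈ 0.704.
p = a·p₁ + b·p₂ ≈ (-0.196, 0.966, 0.170); φ = arcsin(p_z) ≈ 9.81°, λ = atan2(p_y, p_x) ≈ 101.48°.

≈ (10°N, 101°E)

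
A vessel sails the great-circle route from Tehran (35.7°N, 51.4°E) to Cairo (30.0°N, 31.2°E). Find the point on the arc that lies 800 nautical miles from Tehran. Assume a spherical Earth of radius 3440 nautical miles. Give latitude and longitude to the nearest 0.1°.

Convert each endpoint to a unit vector on the sphere (x = cos φ cos λ, y = cos φ sin λ, z = sin φ).
The central angle between the endpoints is δ = arccos(p₁·p₂) ≈ 0.312 rad (17.9°). The total great-circle distance is δ·R ≈ 0.312 × 3440 ≈ 1072 nmi, so the target fraction is f = 800/1072 ≈ 0.746.
Interpolate at f ≈ 0.746 with slerp weights a = sin((1−f)δ)/sin δ ≈ 0.258, b = sin(fδ)/sin δ ≈ 0.751.
p = a·p₁ + b·p₂ ≈ (0.687, 0.501, 0.526); φ = arcsin(p_z) ≈ 31.75°, λ = atan2(p_y, p_x) ≈ 36.08°.

≈ 31.7°N, 36.1°E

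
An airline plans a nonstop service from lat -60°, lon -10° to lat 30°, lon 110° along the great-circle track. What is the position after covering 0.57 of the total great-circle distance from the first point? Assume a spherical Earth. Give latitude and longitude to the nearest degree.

≈ lat -18°, lon 80°

Write both endpoints as unit vectors p₁, p₂ with components (cos φ cos λ, cos φ sin λ, sin φ).
The central angle between the endpoints is δ = arccos(p₁·p₂) ≈ 2.278 rad (130.5°).
Interpolate at f = 0.57 with slerp weights a = sin((1−f)δ)/sin δ ≈ 1.092, b = sin(fδ)/sin δ ≈ 1.267.
p = a·p₁ + b·p₂ ≈ (0.162, 0.936, -0.312); φ = arcsin(p_z) ≈ -18.19°, λ = atan2(p_y, p_x) ≈ 80.15°.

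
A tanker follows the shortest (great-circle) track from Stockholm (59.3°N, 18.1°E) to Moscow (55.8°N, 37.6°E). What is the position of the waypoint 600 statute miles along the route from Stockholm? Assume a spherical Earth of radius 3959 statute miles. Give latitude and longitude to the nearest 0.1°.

Convert each endpoint to a unit vector on the sphere (x = cos φ cos λ, y = cos φ sin λ, z = sin φ).
The central angle between the endpoints is δ = arccos(p₁·p₂) ≈ 0.192 rad (11.0°). The total great-circle distance is δ·R ≈ 0.192 × 3959 ≈ 759 mi, so the target fraction is f = 600/759 ≈ 0.790.
Interpolate at f ≈ 0.790 with slerp weights a = sin((1−f)δ)/sin δ ≈ 0.211, b = sin(fδ)/sin δ ≈ 0.792.
p = a·p₁ + b·p₂ ≈ (0.455, 0.305, 0.837); φ = arcsin(p_z) ≈ 56.77°, λ = atan2(p_y, p_x) ≈ 33.84°.

≈ 56.8°N, 33.8°E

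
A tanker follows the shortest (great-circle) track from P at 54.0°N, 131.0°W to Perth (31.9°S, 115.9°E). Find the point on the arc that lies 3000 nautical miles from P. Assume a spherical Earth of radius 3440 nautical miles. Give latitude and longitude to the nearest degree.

From cos δ = sin φ₁ sin φ₂ + cos φ₁ cos φ₂ cos Δλ, the central angle is δ ≈ 2.244 rad (128.6°). The total great-circle distance is δ·R ≈ 2.244 × 3440 ≈ 7718 nmi, so the target fraction is f = 3000/7718 ≈ 0.389.
Interpolate at f ≈ 0.389 with slerp weights a = sin((1−f)δ)/sin δ ≈ 1.254, b = sin(fδ)/sin δ ≈ 0.979.
p = a·p₁ + b·p₂ ≈ (-0.846, 0.192, 0.497); φ = arcsin(p_z) ≈ 29.78°, λ = atan2(p_y, p_x) ≈ 167.24°.

≈ 30°N, 167°E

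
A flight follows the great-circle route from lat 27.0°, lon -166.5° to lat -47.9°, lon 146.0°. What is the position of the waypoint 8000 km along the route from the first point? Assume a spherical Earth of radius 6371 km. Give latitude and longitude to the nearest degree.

≈ lat -37°, lon 158°

Convert each endpoint to a unit vector on the sphere (x = cos φ cos λ, y = cos φ sin λ, z = sin φ).
The central angle between the endpoints is δ = arccos(p₁·p₂) ≈ 1.504 rad (86.2°). The total great-circle distance is δ·R ≈ 1.504 × 6371 ≈ 9582 km, so the target fraction is f = 8000/9582 ≈ 0.835.
Interpolate at f ≈ 0.835 with slerp weights a = sin((1−f)δ)/sin δ ≈ 0.246, b = sin(fδ)/sin δ ≈ 0.953.
p = a·p₁ + b·p₂ ≈ (-0.743, 0.306, -0.595); φ = arcsin(p_z) ≈ -36.53°, λ = atan2(p_y, p_x) ≈ 157.62°.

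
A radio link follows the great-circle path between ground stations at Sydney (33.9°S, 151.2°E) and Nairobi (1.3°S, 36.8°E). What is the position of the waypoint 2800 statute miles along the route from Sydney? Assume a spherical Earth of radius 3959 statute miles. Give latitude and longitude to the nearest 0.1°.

≈ 34.5°S, 101.7°E

Convert each endpoint to a unit vector on the sphere (x = cos φ cos λ, y = cos φ sin λ, z = sin φ).
The central angle between the endpoints is δ = arccos(p₁·p₂) ≈ 1.907 rad (109.3°). The total great-circle distance is δ·R ≈ 1.907 × 3959 ≈ 7551 mi, so the target fraction is f = 2800/7551 ≈ 0.371.
Interpolate at f ≈ 0.371 with slerp weights a = sin((1−f)δ)/sin δ ≈ 0.987, b = sin(fδ)/sin δ ≈ 0.688.
p = a·p₁ + b·p₂ ≈ (-0.167, 0.807, -0.566); φ = arcsin(p_z) ≈ -34.49°, λ = atan2(p_y, p_x) ≈ 101.70°.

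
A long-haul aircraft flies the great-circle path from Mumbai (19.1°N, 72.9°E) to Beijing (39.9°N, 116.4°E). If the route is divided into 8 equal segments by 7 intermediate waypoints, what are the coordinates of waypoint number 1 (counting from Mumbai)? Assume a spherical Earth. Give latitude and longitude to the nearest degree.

The haversine formula gives a central angle δ ≈ 0.744 rad (42.6°) between the endpoints.
Interpolate at f = 1/8 with slerp weights a = sin((1−f)δ)/sin δ ≈ 0.895, b = sin(fδ)/sin δ ≈ 0.137.
p = a·p₁ + b·p₂ ≈ (0.202, 0.902, 0.381); φ = arcsin(p_z) ≈ 22.38°, λ = atan2(p_y, p_x) ≈ 77.39°.

≈ (22°N, 77°E)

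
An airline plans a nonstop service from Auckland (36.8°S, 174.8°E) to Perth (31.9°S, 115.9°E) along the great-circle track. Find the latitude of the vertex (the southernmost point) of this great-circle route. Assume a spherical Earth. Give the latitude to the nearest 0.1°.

The great circle lies in the plane with unit normal n̂ = (p₁ × p₂)/|p₁ × p₂|.
Here n̂_z ≈ -0.782; the vertex latitude is φ_max = arccos|n̂_z| ≈ 38.6°.
Check via Clairaut: cos φ_max = |cos φ₁| · sin C = cos(36.8°)·sin(102.4°) ≈ 0.782, again giving ≈ 38.6°.

≈ 38.6°S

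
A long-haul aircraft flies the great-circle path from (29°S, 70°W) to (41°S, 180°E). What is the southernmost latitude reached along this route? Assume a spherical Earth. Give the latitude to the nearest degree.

The great circle lies in the plane with unit normal n̂ = (p₁ × p₂)/|p₁ × p₂|.
Here n̂_z ≈ -0.623; the vertex latitude is φ_max = arccos|n̂_z| ≈ 51.5°.

≈ 51°S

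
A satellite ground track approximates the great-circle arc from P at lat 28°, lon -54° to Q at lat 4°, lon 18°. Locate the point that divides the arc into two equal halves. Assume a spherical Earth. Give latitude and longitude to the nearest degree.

Write both endpoints as unit vectors p₁, p₂ with components (cos φ cos λ, cos φ sin λ, sin φ).
The central angle between the endpoints is δ = arccos(p₁·p₂) ≈ 1.261 rad (72.2°).
Interpolate at f = 1/2 with slerp weights a = sin((1−f)δ)/sin δ ≈ 0.619, b = sin(fδ)/sin δ ≈ 0.619.
p = a·p₁ + b·p₂ ≈ (0.909, -0.251, 0.334); φ = arcsin(p_z) ≈ 19.50°, λ = atan2(p_y, p_x) ≈ -15.46°.

≈ lat 19°, lon -15°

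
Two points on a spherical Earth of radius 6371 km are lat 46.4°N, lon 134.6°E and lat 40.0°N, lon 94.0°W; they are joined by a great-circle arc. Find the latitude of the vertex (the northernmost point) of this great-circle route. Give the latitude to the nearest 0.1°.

The great circle lies in the plane with unit normal n̂ = (p₁ × p₂)/|p₁ × p₂|.
Here n̂_z ≈ +0.399; the vertex latitude is φ_max = arccos|n̂_z| ≈ 66.5°.
Check via Clairaut: cos φ_max = |cos φ₁| · sin C = cos(46.4°)·sin(35.3°) ≈ 0.399, again giving ≈ 66.5°.

≈ 66.5°N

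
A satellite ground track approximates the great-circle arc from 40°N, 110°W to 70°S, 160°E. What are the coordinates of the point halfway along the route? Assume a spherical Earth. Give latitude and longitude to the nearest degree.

Convert each endpoint to a unit vector on the sphere (x = cos φ cos λ, y = cos φ sin λ, z = sin φ).
The central angle between the endpoints is δ = arccos(p₁·p₂) ≈ 2.219 rad (127.2°).
Interpolate at f = 1/2 with slerp weights a = sin((1−f)δ)/sin δ ≈ 1.124, b = sin(fδ)/sin δ ≈ 1.124.
p = a·p₁ + b·p₂ ≈ (-0.656, -0.677, -0.334); φ = arcsin(p_z) ≈ -19.49°, λ = atan2(p_y, p_x) ≈ -134.06°.

≈ 19°S, 134°W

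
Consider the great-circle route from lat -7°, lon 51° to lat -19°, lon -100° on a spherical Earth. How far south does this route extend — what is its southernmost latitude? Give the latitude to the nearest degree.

The great circle lies in the plane with unit normal n̂ = (p₁ × p₂)/|p₁ × p₂|.
Here n̂_z ≈ -0.729; the vertex latitude is φ_max = arccos|n̂_z| ≈ 43.2°.
Check via Clairaut: cos φ_max = |cos φ₁| · sin C = cos(7.0°)·sin(132.8°) ≈ 0.729, again giving ≈ 43.2°.

≈ -43°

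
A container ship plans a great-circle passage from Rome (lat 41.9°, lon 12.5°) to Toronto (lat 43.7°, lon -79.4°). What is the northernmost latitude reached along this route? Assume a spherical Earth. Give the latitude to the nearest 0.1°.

The great circle lies in the plane with unit normal n̂ = (p₁ × p₂)/|p₁ × p₂|.
Here n̂_z ≈ -0.600; the vertex latitude is φ_max = arccos|n̂_z| ≈ 53.1°.
Check via Clairaut: cos φ_max = |cos φ₁| · sin C = cos(41.9°)·sin(53.7°) ≈ 0.600, again giving ≈ 53.1°.

≈ 53.1°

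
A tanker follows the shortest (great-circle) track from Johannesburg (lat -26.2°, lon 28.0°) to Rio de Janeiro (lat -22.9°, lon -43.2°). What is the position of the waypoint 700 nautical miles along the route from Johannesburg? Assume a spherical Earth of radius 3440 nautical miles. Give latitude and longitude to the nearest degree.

The haversine formula gives a central angle δ ≈ 1.117 rad (64.0°) between the endpoints. The total great-circle distance is δ·R ≈ 1.117 × 3440 ≈ 3843 nmi, so the target fraction is f = 700/3843 ≈ 0.182.
Interpolate at f ≈ 0.182 with slerp weights a = sin((1−f)δ)/sin δ ≈ 0.881, b = sin(fδ)/sin δ ≈ 0.225.
p = a·p₁ + b·p₂ ≈ (0.849, 0.229, -0.476); φ = arcsin(p_z) ≈ -28.45°, λ = atan2(p_y, p_x) ≈ 15.12°.

≈ lat -28°, lon 15°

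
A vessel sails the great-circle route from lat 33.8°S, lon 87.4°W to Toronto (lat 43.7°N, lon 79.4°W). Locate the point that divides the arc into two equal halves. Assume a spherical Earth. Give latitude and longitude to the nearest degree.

Convert each endpoint to a unit vector on the sphere (x = cos φ cos λ, y = cos φ sin λ, z = sin φ).
The central angle between the endpoints is δ = arccos(p₁·p₂) ≈ 1.359 rad (77.8°).
Interpolate at f = 1/2 with slerp weights a = sin((1−f)δ)/sin δ ≈ 0.643, b = sin(fδ)/sin δ ≈ 0.643.
p = a·p₁ + b·p₂ ≈ (0.110, -0.990, 0.086); φ = arcsin(p_z) ≈ 4.96°, λ = atan2(p_y, p_x) ≈ -83.68°.

≈ lat 5°N, lon 84°W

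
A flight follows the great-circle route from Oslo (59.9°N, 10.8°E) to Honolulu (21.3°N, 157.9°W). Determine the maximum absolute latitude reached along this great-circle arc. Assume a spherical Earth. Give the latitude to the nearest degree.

The great circle lies in the plane with unit normal n̂ = (p₁ × p₂)/|p₁ × p₂|.
Here n̂_z ≈ -0.093; the vertex latitude is φ_max = arccos|n̂_z| ≈ 84.7°.
Check via Clairaut: cos φ_max = |cos φ₁| · sin C = cos(59.9°)·sin(10.6°) ≈ 0.093, again giving ≈ 84.7°.

≈ 85°N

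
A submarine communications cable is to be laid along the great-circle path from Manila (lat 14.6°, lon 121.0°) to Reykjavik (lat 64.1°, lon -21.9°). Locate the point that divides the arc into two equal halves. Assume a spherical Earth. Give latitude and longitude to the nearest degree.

From cos δ = sin φ₁ sin φ₂ + cos φ₁ cos φ₂ cos Δλ, the central angle is δ ≈ 1.681 rad (96.3°).
Interpolate at f = 1/2 with slerp weights a = sin((1−f)δ)/sin δ ≈ 0.750, b = sin(fδ)/sin δ ≈ 0.750.
p = a·p₁ + b·p₂ ≈ (-0.070, 0.500, 0.863); φ = arcsin(p_z) ≈ 59.70°, λ = atan2(p_y, p_x) ≈ 97.95°.

≈ lat 60°, lon 98°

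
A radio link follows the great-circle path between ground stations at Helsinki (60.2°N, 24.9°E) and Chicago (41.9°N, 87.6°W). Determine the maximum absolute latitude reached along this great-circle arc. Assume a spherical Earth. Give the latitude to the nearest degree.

The great circle lies in the plane with unit normal n̂ = (p₁ × p₂)/|p₁ × p₂|.
Here n̂_z ≈ -0.380; the vertex latitude is φ_max = arccos|n̂_z| ≈ 67.7°.

≈ 68°N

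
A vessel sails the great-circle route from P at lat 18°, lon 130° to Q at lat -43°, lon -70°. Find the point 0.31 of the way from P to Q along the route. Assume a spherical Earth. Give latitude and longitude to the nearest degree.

≈ lat -23°, lon 153°

The haversine formula gives a central angle δ ≈ 2.615 rad (149.8°) between the endpoints.
Interpolate at f = 0.31 with slerp weights a = sin((1−f)δ)/sin δ ≈ 1.935, b = sin(fδ)/sin δ ≈ 1.441.
p = a·p₁ + b·p₂ ≈ (-0.822, 0.419, -0.385); φ = arcsin(p_z) ≈ -22.64°, λ = atan2(p_y, p_x) ≈ 152.99°.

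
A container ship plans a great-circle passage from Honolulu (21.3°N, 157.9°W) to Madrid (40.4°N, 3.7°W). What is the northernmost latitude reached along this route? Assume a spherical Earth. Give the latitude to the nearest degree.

The great circle lies in the plane with unit normal n̂ = (p₁ × p₂)/|p₁ × p₂|.
Here n̂_z ≈ +0.337; the vertex latitude is φ_max = arccos|n̂_z| ≈ 70.3°.

≈ 70°N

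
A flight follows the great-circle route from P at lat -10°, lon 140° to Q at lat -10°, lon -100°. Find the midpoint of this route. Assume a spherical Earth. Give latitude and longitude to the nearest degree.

Write both endpoints as unit vectors p₁, p₂ with components (cos φ cos λ, cos φ sin λ, sin φ).
The central angle between the endpoints is δ = arccos(p₁·p₂) ≈ 2.043 rad (117.1°).
Interpolate at f = 1/2 with slerp weights a = sin((1−f)δ)/sin δ ≈ 0.958, b = sin(fδ)/sin δ ≈ 0.958.
p = a·p₁ + b·p₂ ≈ (-0.886, -0.323, -0.333); φ = arcsin(p_z) ≈ -19.43°, λ = atan2(p_y, p_x) ≈ -160.00°.

≈ lat -19°, lon -160°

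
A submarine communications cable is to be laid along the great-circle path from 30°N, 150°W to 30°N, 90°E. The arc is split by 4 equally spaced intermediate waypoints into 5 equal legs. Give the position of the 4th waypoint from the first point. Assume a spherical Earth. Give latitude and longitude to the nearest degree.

≈ 41°N, 110°E

From cos δ = sin φ₁ sin φ₂ + cos φ₁ cos φ₂ cos Δλ, the central angle is δ ≈ 1.696 rad (97.2°).
Interpolate at f = 4/5 with slerp weights a = sin((1−f)δ)/sin δ ≈ 0.335, b = sin(fδ)/sin δ ≈ 0.985.
p = a·p₁ + b·p₂ ≈ (-0.252, 0.708, 0.660); φ = arcsin(p_z) ≈ 41.31°, λ = atan2(p_y, p_x) ≈ 109.57°.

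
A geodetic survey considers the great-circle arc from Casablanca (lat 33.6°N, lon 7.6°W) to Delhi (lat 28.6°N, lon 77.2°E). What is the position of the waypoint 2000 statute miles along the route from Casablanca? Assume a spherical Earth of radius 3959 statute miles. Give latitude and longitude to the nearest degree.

≈ lat 39°N, lon 28°E

Convert each endpoint to a unit vector on the sphere (x = cos φ cos λ, y = cos φ sin λ, z = sin φ).
The central angle between the endpoints is δ = arccos(p₁·p₂) ≈ 1.233 rad (70.7°). The total great-circle distance is δ·R ≈ 1.233 × 3959 ≈ 4882 mi, so the target fraction is f = 2000/4882 ≈ 0.410.
Interpolate at f ≈ 0.410 with slerp weights a = sin((1−f)δ)/sin δ ≈ 0.705, b = sin(fδ)/sin δ ≈ 0.513.
p = a·p₁ + b·p₂ ≈ (0.682, 0.361, 0.636); φ = arcsin(p_z) ≈ 39.48°, λ = atan2(p_y, p_x) ≈ 27.92°.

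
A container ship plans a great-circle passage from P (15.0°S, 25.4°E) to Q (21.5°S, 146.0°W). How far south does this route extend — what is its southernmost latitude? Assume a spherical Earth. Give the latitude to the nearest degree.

≈ 77°S

The great circle lies in the plane with unit normal n̂ = (p₁ × p₂)/|p₁ × p₂|.
Here n̂_z ≈ -0.221; the vertex latitude is φ_max = arccos|n̂_z| ≈ 77.2°.
Check via Clairaut: cos φ_max = |cos φ₁| · sin C = cos(15.0°)·sin(166.8°) ≈ 0.221, again giving ≈ 77.2°.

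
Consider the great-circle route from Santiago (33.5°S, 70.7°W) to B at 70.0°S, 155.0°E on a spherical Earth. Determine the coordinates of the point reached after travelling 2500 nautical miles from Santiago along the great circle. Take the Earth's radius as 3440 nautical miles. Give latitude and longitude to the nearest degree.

≈ 71°S, 103°W

Write both endpoints as unit vectors p₁, p₂ with components (cos φ cos λ, cos φ sin λ, sin φ).
The central angle between the endpoints is δ = arccos(p₁·p₂) ≈ 1.246 rad (71.4°). The total great-circle distance is δ·R ≈ 1.246 × 3440 ≈ 4285 nmi, so the target fraction is f = 2500/4285 ≈ 0.583.
Interpolate at f ≈ 0.583 with slerp weights a = sin((1−f)δ)/sin δ ≈ 0.523, b = sin(fδ)/sin δ ≈ 0.701.
p = a·p₁ + b·p₂ ≈ (-0.073, -0.311, -0.948); φ = arcsin(p_z) ≈ -71.40°, λ = atan2(p_y, p_x) ≈ -103.25°.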